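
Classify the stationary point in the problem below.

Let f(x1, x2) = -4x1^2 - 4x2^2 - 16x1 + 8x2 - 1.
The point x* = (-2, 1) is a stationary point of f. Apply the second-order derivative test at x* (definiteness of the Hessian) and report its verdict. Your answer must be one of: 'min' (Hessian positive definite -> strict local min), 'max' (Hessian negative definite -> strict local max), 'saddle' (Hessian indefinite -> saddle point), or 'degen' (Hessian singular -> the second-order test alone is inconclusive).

Compute the Hessian H = grad^2 f:
  H = [[-8, 0], [0, -8]]
Verify stationarity: grad f(x*) = H x* + g = (0, 0).
Eigenvalues of H: -8, -8.
Both eigenvalues < 0, so H is negative definite -> x* is a strict local max.

max


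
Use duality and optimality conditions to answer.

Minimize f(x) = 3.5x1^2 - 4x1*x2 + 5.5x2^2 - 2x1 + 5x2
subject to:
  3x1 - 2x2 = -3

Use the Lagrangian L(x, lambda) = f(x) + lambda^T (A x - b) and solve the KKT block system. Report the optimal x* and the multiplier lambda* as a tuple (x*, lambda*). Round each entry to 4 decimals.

Form the Lagrangian:
  L(x, lambda) = (1/2) x^T Q x + c^T x + lambda^T (A x - b)
Stationarity (grad_x L = 0): Q x + c + A^T lambda = 0.
Primal feasibility: A x = b.

This gives the KKT block system:
  [ Q   A^T ] [ x     ]   [-c ]
  [ A    0  ] [ lambda ] = [ b ]

Solving the linear system:
  x*      = (-1.2278, -0.3418)
  lambda* = (3.0759)
  f(x*)   = 4.9873

x* = (-1.2278, -0.3418), lambda* = (3.0759)


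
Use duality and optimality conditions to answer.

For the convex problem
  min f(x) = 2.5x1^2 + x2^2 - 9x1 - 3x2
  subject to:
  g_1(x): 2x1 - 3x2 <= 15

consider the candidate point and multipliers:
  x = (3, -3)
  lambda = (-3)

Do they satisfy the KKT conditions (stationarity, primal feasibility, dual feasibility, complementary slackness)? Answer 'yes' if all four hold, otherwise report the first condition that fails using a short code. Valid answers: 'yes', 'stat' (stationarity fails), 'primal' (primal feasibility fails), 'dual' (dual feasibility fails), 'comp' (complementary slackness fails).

Gradient of f: grad f(x) = Q x + c = (6, -9)
Constraint values g_i(x) = a_i^T x - b_i:
  g_1((3, -3)) = 0
Stationarity residual: grad f(x) + sum_i lambda_i a_i = (0, 0)
  -> stationarity OK
Primal feasibility (all g_i <= 0): OK
Dual feasibility (all lambda_i >= 0): FAILS
Complementary slackness (lambda_i * g_i(x) = 0 for all i): OK

Verdict: the first failing condition is dual_feasibility -> dual.

dual


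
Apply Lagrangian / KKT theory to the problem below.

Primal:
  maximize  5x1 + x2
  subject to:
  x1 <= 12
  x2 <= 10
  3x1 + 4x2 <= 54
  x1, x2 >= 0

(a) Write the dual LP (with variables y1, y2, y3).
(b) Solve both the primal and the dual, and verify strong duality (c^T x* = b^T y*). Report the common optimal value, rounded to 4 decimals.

The standard primal-dual pair for 'max c^T x s.t. A x <= b, x >= 0' is:
  Dual:  min b^T y  s.t.  A^T y >= c,  y >= 0.

So the dual LP is:
  minimize  12y1 + 10y2 + 54y3
  subject to:
    y1 + 3y3 >= 5
    y2 + 4y3 >= 1
    y1, y2, y3 >= 0

Solving the primal: x* = (12, 4.5).
  primal value c^T x* = 64.5.
Solving the dual: y* = (4.25, 0, 0.25).
  dual value b^T y* = 64.5.
Strong duality: c^T x* = b^T y*. Confirmed.

64.5


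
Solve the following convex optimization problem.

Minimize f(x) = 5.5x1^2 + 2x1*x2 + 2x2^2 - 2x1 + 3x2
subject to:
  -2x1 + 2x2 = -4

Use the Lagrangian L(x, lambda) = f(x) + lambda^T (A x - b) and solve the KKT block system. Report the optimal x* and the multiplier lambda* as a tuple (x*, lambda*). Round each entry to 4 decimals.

Form the Lagrangian:
  L(x, lambda) = (1/2) x^T Q x + c^T x + lambda^T (A x - b)
Stationarity (grad_x L = 0): Q x + c + A^T lambda = 0.
Primal feasibility: A x = b.

This gives the KKT block system:
  [ Q   A^T ] [ x     ]   [-c ]
  [ A    0  ] [ lambda ] = [ b ]

Solving the linear system:
  x*      = (0.5789, -1.4211)
  lambda* = (0.7632)
  f(x*)   = -1.1842

x* = (0.5789, -1.4211), lambda* = (0.7632)


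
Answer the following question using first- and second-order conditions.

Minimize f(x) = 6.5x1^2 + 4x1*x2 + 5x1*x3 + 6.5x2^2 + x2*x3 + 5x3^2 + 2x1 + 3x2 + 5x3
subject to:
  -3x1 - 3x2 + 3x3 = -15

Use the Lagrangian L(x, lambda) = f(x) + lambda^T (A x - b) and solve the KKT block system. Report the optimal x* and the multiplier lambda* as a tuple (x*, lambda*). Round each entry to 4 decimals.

Form the Lagrangian:
  L(x, lambda) = (1/2) x^T Q x + c^T x + lambda^T (A x - b)
Stationarity (grad_x L = 0): Q x + c + A^T lambda = 0.
Primal feasibility: A x = b.

This gives the KKT block system:
  [ Q   A^T ] [ x     ]   [-c ]
  [ A    0  ] [ lambda ] = [ b ]

Solving the linear system:
  x*      = (1.7882, 0.4494, -2.7624)
  lambda* = (4.411)
  f(x*)   = 28.6388

x* = (1.7882, 0.4494, -2.7624), lambda* = (4.411)


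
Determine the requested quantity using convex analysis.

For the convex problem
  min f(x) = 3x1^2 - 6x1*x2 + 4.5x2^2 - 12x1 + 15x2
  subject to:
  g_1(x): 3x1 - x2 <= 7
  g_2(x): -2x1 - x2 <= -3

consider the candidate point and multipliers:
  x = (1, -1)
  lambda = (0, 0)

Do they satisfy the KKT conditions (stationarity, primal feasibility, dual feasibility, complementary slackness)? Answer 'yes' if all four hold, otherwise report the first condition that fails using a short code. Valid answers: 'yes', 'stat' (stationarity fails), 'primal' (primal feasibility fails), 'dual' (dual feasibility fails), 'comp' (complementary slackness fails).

Gradient of f: grad f(x) = Q x + c = (0, 0)
Constraint values g_i(x) = a_i^T x - b_i:
  g_1((1, -1)) = -3
  g_2((1, -1)) = 2
Stationarity residual: grad f(x) + sum_i lambda_i a_i = (0, 0)
  -> stationarity OK
Primal feasibility (all g_i <= 0): FAILS
Dual feasibility (all lambda_i >= 0): OK
Complementary slackness (lambda_i * g_i(x) = 0 for all i): OK

Verdict: the first failing condition is primal_feasibility -> primal.

primal


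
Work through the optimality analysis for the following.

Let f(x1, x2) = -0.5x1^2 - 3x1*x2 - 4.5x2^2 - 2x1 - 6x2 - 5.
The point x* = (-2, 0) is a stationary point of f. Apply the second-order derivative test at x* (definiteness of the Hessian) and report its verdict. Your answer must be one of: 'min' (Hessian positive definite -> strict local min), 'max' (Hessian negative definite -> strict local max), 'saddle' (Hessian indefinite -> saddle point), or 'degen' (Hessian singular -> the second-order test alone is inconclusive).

Compute the Hessian H = grad^2 f:
  H = [[-1, -3], [-3, -9]]
Verify stationarity: grad f(x*) = H x* + g = (0, 0).
Eigenvalues of H: -10, 0.
H has a zero eigenvalue (singular; negative semidefinite but not definite), so H is neither positive definite, negative definite, nor indefinite. The second-order test alone is inconclusive -> degen.
(Indeed, f is constant along the null direction of H through x*, so x* is not a strict local extremum.)

degen


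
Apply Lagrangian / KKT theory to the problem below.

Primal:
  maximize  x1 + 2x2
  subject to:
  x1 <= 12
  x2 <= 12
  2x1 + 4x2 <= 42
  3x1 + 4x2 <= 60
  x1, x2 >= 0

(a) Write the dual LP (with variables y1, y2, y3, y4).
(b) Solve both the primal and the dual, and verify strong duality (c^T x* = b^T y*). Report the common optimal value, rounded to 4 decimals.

The standard primal-dual pair for 'max c^T x s.t. A x <= b, x >= 0' is:
  Dual:  min b^T y  s.t.  A^T y >= c,  y >= 0.

So the dual LP is:
  minimize  12y1 + 12y2 + 42y3 + 60y4
  subject to:
    y1 + 2y3 + 3y4 >= 1
    y2 + 4y3 + 4y4 >= 2
    y1, y2, y3, y4 >= 0

Solving the primal: x* = (12, 4.5).
  primal value c^T x* = 21.
Solving the dual: y* = (0, 0, 0.5, 0).
  dual value b^T y* = 21.
Strong duality: c^T x* = b^T y*. Confirmed.

21


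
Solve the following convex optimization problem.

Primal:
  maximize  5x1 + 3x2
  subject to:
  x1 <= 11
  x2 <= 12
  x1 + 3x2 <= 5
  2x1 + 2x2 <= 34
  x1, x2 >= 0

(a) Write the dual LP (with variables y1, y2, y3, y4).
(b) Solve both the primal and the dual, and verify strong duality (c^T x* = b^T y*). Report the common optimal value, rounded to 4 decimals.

The standard primal-dual pair for 'max c^T x s.t. A x <= b, x >= 0' is:
  Dual:  min b^T y  s.t.  A^T y >= c,  y >= 0.

So the dual LP is:
  minimize  11y1 + 12y2 + 5y3 + 34y4
  subject to:
    y1 + y3 + 2y4 >= 5
    y2 + 3y3 + 2y4 >= 3
    y1, y2, y3, y4 >= 0

Solving the primal: x* = (5, 0).
  primal value c^T x* = 25.
Solving the dual: y* = (0, 0, 5, 0).
  dual value b^T y* = 25.
Strong duality: c^T x* = b^T y*. Confirmed.

25


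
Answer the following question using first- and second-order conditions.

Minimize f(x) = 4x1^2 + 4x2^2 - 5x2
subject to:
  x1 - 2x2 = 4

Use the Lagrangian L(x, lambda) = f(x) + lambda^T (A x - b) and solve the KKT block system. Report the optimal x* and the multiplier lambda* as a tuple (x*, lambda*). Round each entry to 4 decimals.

Form the Lagrangian:
  L(x, lambda) = (1/2) x^T Q x + c^T x + lambda^T (A x - b)
Stationarity (grad_x L = 0): Q x + c + A^T lambda = 0.
Primal feasibility: A x = b.

This gives the KKT block system:
  [ Q   A^T ] [ x     ]   [-c ]
  [ A    0  ] [ lambda ] = [ b ]

Solving the linear system:
  x*      = (1.05, -1.475)
  lambda* = (-8.4)
  f(x*)   = 20.4875

x* = (1.05, -1.475), lambda* = (-8.4)


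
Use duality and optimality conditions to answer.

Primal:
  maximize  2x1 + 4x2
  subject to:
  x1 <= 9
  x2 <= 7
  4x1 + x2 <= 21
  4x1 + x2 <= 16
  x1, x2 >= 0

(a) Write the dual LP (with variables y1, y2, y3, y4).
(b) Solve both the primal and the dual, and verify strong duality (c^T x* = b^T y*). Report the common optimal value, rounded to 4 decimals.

The standard primal-dual pair for 'max c^T x s.t. A x <= b, x >= 0' is:
  Dual:  min b^T y  s.t.  A^T y >= c,  y >= 0.

So the dual LP is:
  minimize  9y1 + 7y2 + 21y3 + 16y4
  subject to:
    y1 + 4y3 + 4y4 >= 2
    y2 + y3 + y4 >= 4
    y1, y2, y3, y4 >= 0

Solving the primal: x* = (2.25, 7).
  primal value c^T x* = 32.5.
Solving the dual: y* = (0, 3.5, 0, 0.5).
  dual value b^T y* = 32.5.
Strong duality: c^T x* = b^T y*. Confirmed.

32.5


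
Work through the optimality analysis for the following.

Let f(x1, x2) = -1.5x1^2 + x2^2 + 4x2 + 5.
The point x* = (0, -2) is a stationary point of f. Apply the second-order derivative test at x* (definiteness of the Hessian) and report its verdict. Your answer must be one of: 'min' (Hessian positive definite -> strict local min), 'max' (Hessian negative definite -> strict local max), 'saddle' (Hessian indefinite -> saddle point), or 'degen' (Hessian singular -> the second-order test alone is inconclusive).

Compute the Hessian H = grad^2 f:
  H = [[-3, 0], [0, 2]]
Verify stationarity: grad f(x*) = H x* + g = (0, 0).
Eigenvalues of H: -3, 2.
Eigenvalues have mixed signs, so H is indefinite -> x* is a saddle point.

saddle


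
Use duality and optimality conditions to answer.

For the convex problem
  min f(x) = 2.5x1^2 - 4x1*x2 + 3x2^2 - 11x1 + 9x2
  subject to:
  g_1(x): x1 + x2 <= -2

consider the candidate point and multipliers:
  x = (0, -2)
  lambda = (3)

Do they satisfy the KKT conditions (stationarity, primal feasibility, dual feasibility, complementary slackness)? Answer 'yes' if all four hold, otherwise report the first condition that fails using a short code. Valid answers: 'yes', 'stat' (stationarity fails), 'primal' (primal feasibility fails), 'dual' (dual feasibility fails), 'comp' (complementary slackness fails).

Gradient of f: grad f(x) = Q x + c = (-3, -3)
Constraint values g_i(x) = a_i^T x - b_i:
  g_1((0, -2)) = 0
Stationarity residual: grad f(x) + sum_i lambda_i a_i = (0, 0)
  -> stationarity OK
Primal feasibility (all g_i <= 0): OK
Dual feasibility (all lambda_i >= 0): OK
Complementary slackness (lambda_i * g_i(x) = 0 for all i): OK

Verdict: yes, KKT holds.

yes


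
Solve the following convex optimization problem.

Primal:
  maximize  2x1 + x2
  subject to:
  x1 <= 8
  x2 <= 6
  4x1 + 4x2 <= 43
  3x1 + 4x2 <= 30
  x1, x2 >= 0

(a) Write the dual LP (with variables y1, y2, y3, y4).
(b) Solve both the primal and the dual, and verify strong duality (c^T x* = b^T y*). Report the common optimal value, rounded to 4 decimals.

The standard primal-dual pair for 'max c^T x s.t. A x <= b, x >= 0' is:
  Dual:  min b^T y  s.t.  A^T y >= c,  y >= 0.

So the dual LP is:
  minimize  8y1 + 6y2 + 43y3 + 30y4
  subject to:
    y1 + 4y3 + 3y4 >= 2
    y2 + 4y3 + 4y4 >= 1
    y1, y2, y3, y4 >= 0

Solving the primal: x* = (8, 1.5).
  primal value c^T x* = 17.5.
Solving the dual: y* = (1.25, 0, 0, 0.25).
  dual value b^T y* = 17.5.
Strong duality: c^T x* = b^T y*. Confirmed.

17.5


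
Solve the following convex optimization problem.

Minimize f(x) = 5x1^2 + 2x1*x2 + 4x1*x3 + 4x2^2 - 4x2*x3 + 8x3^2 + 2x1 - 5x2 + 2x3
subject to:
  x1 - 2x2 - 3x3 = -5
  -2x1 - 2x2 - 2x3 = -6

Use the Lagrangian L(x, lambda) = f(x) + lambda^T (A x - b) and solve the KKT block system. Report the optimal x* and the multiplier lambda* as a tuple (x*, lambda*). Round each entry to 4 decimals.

Form the Lagrangian:
  L(x, lambda) = (1/2) x^T Q x + c^T x + lambda^T (A x - b)
Stationarity (grad_x L = 0): Q x + c + A^T lambda = 0.
Primal feasibility: A x = b.

This gives the KKT block system:
  [ Q   A^T ] [ x     ]   [-c ]
  [ A    0  ] [ lambda ] = [ b ]

Solving the linear system:
  x*      = (0.5389, 1.8446, 0.6166)
  lambda* = (-1.7254, 5.9093)
  f(x*)   = 9.9585

x* = (0.5389, 1.8446, 0.6166), lambda* = (-1.7254, 5.9093)


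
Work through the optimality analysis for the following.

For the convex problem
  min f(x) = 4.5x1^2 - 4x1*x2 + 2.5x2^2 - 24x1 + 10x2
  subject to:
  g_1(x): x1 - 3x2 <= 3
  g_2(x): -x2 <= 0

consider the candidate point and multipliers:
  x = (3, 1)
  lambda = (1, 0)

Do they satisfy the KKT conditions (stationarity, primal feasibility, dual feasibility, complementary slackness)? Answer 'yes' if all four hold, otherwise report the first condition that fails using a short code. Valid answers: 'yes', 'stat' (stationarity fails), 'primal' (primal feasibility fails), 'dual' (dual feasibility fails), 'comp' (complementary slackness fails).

Gradient of f: grad f(x) = Q x + c = (-1, 3)
Constraint values g_i(x) = a_i^T x - b_i:
  g_1((3, 1)) = -3
  g_2((3, 1)) = -1
Stationarity residual: grad f(x) + sum_i lambda_i a_i = (0, 0)
  -> stationarity OK
Primal feasibility (all g_i <= 0): OK
Dual feasibility (all lambda_i >= 0): OK
Complementary slackness (lambda_i * g_i(x) = 0 for all i): FAILS

Verdict: the first failing condition is complementary_slackness -> comp.

comp


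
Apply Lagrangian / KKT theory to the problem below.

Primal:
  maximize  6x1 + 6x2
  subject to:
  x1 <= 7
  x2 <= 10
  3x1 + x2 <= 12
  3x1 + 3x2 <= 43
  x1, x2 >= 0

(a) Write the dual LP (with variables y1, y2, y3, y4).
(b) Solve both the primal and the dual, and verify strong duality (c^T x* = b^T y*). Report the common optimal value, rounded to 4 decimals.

The standard primal-dual pair for 'max c^T x s.t. A x <= b, x >= 0' is:
  Dual:  min b^T y  s.t.  A^T y >= c,  y >= 0.

So the dual LP is:
  minimize  7y1 + 10y2 + 12y3 + 43y4
  subject to:
    y1 + 3y3 + 3y4 >= 6
    y2 + y3 + 3y4 >= 6
    y1, y2, y3, y4 >= 0

Solving the primal: x* = (0.6667, 10).
  primal value c^T x* = 64.
Solving the dual: y* = (0, 4, 2, 0).
  dual value b^T y* = 64.
Strong duality: c^T x* = b^T y*. Confirmed.

64


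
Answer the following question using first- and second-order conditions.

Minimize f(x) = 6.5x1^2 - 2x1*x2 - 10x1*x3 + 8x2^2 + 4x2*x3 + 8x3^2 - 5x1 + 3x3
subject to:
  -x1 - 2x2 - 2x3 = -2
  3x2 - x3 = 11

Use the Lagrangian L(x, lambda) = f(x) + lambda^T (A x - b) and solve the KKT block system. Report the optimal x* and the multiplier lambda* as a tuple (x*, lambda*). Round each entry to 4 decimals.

Form the Lagrangian:
  L(x, lambda) = (1/2) x^T Q x + c^T x + lambda^T (A x - b)
Stationarity (grad_x L = 0): Q x + c + A^T lambda = 0.
Primal feasibility: A x = b.

This gives the KKT block system:
  [ Q   A^T ] [ x     ]   [-c ]
  [ A    0  ] [ lambda ] = [ b ]

Solving the linear system:
  x*      = (-0.4346, 3.0543, -1.837)
  lambda* = (1.6126, -13.055)
  f(x*)   = 71.7457

x* = (-0.4346, 3.0543, -1.837), lambda* = (1.6126, -13.055)


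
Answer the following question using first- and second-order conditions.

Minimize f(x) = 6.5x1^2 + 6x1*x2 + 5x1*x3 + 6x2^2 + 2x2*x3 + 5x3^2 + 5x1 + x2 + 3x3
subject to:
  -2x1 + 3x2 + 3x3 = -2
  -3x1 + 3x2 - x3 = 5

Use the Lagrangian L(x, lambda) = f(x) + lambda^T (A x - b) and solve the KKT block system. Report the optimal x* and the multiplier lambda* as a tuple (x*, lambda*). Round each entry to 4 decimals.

Form the Lagrangian:
  L(x, lambda) = (1/2) x^T Q x + c^T x + lambda^T (A x - b)
Stationarity (grad_x L = 0): Q x + c + A^T lambda = 0.
Primal feasibility: A x = b.

This gives the KKT block system:
  [ Q   A^T ] [ x     ]   [-c ]
  [ A    0  ] [ lambda ] = [ b ]

Solving the linear system:
  x*      = (-0.494, 0.6305, -1.6265)
  lambda* = (3.4228, -4.2057)
  f(x*)   = 10.5776

x* = (-0.494, 0.6305, -1.6265), lambda* = (3.4228, -4.2057)


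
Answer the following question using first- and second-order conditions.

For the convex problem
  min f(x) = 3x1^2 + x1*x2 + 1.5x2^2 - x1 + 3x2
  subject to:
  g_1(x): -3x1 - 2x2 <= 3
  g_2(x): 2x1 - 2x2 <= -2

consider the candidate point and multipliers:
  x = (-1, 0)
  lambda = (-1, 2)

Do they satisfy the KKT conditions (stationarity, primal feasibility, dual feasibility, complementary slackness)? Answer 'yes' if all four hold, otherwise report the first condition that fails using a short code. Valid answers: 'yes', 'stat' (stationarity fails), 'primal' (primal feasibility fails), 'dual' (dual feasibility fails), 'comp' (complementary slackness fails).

Gradient of f: grad f(x) = Q x + c = (-7, 2)
Constraint values g_i(x) = a_i^T x - b_i:
  g_1((-1, 0)) = 0
  g_2((-1, 0)) = 0
Stationarity residual: grad f(x) + sum_i lambda_i a_i = (0, 0)
  -> stationarity OK
Primal feasibility (all g_i <= 0): OK
Dual feasibility (all lambda_i >= 0): FAILS
Complementary slackness (lambda_i * g_i(x) = 0 for all i): OK

Verdict: the first failing condition is dual_feasibility -> dual.

dual


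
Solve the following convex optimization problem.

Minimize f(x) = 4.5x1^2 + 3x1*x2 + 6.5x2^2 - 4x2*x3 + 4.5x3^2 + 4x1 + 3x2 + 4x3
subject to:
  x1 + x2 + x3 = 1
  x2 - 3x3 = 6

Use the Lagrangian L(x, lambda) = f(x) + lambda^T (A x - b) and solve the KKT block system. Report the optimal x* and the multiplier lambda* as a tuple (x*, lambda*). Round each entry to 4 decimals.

Form the Lagrangian:
  L(x, lambda) = (1/2) x^T Q x + c^T x + lambda^T (A x - b)
Stationarity (grad_x L = 0): Q x + c + A^T lambda = 0.
Primal feasibility: A x = b.

This gives the KKT block system:
  [ Q   A^T ] [ x     ]   [-c ]
  [ A    0  ] [ lambda ] = [ b ]

Solving the linear system:
  x*      = (1.2069, 1.3448, -1.5517)
  lambda* = (-18.8966, -11.4138)
  f(x*)   = 45.0172

x* = (1.2069, 1.3448, -1.5517), lambda* = (-18.8966, -11.4138)


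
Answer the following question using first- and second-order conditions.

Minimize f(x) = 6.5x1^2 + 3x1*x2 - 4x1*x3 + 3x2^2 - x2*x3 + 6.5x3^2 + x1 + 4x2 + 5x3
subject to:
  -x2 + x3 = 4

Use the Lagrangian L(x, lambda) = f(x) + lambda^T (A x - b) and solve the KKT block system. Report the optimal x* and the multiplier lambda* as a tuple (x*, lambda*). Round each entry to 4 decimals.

Form the Lagrangian:
  L(x, lambda) = (1/2) x^T Q x + c^T x + lambda^T (A x - b)
Stationarity (grad_x L = 0): Q x + c + A^T lambda = 0.
Primal feasibility: A x = b.

This gives the KKT block system:
  [ Q   A^T ] [ x     ]   [-c ]
  [ A    0  ] [ lambda ] = [ b ]

Solving the linear system:
  x*      = (0.9, -3.3, 0.7)
  lambda* = (-13.8)
  f(x*)   = 23.2

x* = (0.9, -3.3, 0.7), lambda* = (-13.8)


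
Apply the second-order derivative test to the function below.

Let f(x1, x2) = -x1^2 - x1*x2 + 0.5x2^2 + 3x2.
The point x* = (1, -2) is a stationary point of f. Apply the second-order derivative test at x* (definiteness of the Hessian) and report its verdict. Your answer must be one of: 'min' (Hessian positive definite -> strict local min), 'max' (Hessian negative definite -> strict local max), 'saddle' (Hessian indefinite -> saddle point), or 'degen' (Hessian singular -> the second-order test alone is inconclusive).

Compute the Hessian H = grad^2 f:
  H = [[-2, -1], [-1, 1]]
Verify stationarity: grad f(x*) = H x* + g = (0, 0).
Eigenvalues of H: -2.3028, 1.3028.
Eigenvalues have mixed signs, so H is indefinite -> x* is a saddle point.

saddle


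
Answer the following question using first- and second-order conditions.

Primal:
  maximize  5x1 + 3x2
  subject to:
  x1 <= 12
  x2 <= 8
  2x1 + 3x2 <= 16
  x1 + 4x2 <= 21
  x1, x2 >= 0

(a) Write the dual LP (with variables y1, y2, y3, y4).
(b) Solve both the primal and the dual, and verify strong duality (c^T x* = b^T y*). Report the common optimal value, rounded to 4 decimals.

The standard primal-dual pair for 'max c^T x s.t. A x <= b, x >= 0' is:
  Dual:  min b^T y  s.t.  A^T y >= c,  y >= 0.

So the dual LP is:
  minimize  12y1 + 8y2 + 16y3 + 21y4
  subject to:
    y1 + 2y3 + y4 >= 5
    y2 + 3y3 + 4y4 >= 3
    y1, y2, y3, y4 >= 0

Solving the primal: x* = (8, 0).
  primal value c^T x* = 40.
Solving the dual: y* = (0, 0, 2.5, 0).
  dual value b^T y* = 40.
Strong duality: c^T x* = b^T y*. Confirmed.

40


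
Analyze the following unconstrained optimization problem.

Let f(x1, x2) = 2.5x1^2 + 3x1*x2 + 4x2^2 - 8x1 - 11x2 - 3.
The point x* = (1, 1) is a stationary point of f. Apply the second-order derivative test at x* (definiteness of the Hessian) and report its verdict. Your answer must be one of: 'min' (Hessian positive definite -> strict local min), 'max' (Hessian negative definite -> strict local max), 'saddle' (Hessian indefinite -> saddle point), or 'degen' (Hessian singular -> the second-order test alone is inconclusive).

Compute the Hessian H = grad^2 f:
  H = [[5, 3], [3, 8]]
Verify stationarity: grad f(x*) = H x* + g = (0, 0).
Eigenvalues of H: 3.1459, 9.8541.
Both eigenvalues > 0, so H is positive definite -> x* is a strict local min.

min


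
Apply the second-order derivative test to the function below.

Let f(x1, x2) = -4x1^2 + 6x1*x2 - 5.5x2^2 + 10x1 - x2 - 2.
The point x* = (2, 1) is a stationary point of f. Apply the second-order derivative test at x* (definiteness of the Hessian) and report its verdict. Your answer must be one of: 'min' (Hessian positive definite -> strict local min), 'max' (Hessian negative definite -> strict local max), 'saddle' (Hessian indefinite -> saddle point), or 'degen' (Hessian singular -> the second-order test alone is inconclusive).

Compute the Hessian H = grad^2 f:
  H = [[-8, 6], [6, -11]]
Verify stationarity: grad f(x*) = H x* + g = (0, 0).
Eigenvalues of H: -15.6847, -3.3153.
Both eigenvalues < 0, so H is negative definite -> x* is a strict local max.

max


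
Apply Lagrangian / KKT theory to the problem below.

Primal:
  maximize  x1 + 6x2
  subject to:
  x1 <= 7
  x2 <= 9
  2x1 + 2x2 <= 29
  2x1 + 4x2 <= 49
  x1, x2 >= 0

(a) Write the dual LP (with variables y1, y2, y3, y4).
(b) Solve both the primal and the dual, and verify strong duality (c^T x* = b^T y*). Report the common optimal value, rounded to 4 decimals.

The standard primal-dual pair for 'max c^T x s.t. A x <= b, x >= 0' is:
  Dual:  min b^T y  s.t.  A^T y >= c,  y >= 0.

So the dual LP is:
  minimize  7y1 + 9y2 + 29y3 + 49y4
  subject to:
    y1 + 2y3 + 2y4 >= 1
    y2 + 2y3 + 4y4 >= 6
    y1, y2, y3, y4 >= 0

Solving the primal: x* = (5.5, 9).
  primal value c^T x* = 59.5.
Solving the dual: y* = (0, 5, 0.5, 0).
  dual value b^T y* = 59.5.
Strong duality: c^T x* = b^T y*. Confirmed.

59.5


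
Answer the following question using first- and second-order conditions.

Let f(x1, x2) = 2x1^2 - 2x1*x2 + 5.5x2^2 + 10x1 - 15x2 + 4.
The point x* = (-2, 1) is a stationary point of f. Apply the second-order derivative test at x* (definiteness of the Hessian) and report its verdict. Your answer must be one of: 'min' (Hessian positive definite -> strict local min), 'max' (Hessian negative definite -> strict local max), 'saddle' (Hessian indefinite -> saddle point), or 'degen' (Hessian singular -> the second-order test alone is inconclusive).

Compute the Hessian H = grad^2 f:
  H = [[4, -2], [-2, 11]]
Verify stationarity: grad f(x*) = H x* + g = (0, 0).
Eigenvalues of H: 3.4689, 11.5311.
Both eigenvalues > 0, so H is positive definite -> x* is a strict local min.

min


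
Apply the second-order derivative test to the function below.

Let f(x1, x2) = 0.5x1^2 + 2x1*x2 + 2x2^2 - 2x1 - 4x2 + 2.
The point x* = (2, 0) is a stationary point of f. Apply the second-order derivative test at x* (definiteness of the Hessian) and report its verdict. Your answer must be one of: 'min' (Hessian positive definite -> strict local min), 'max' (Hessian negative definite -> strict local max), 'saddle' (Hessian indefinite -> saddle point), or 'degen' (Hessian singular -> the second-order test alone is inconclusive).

Compute the Hessian H = grad^2 f:
  H = [[1, 2], [2, 4]]
Verify stationarity: grad f(x*) = H x* + g = (0, 0).
Eigenvalues of H: 0, 5.
H has a zero eigenvalue (singular; positive semidefinite but not definite), so H is neither positive definite, negative definite, nor indefinite. The second-order test alone is inconclusive -> degen.
(Indeed, f is constant along the null direction of H through x*, so x* is not a strict local extremum.)

degen


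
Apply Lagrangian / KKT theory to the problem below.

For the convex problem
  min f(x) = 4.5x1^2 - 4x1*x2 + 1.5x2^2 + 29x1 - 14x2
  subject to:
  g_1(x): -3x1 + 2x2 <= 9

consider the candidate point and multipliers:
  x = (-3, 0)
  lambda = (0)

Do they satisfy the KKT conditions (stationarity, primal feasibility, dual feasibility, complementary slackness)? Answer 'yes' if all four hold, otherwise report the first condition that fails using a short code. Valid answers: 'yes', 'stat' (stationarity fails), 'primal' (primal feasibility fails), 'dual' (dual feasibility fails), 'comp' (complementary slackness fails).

Gradient of f: grad f(x) = Q x + c = (2, -2)
Constraint values g_i(x) = a_i^T x - b_i:
  g_1((-3, 0)) = 0
Stationarity residual: grad f(x) + sum_i lambda_i a_i = (2, -2)
  -> stationarity FAILS
Primal feasibility (all g_i <= 0): OK
Dual feasibility (all lambda_i >= 0): OK
Complementary slackness (lambda_i * g_i(x) = 0 for all i): OK

Verdict: the first failing condition is stationarity -> stat.

stat


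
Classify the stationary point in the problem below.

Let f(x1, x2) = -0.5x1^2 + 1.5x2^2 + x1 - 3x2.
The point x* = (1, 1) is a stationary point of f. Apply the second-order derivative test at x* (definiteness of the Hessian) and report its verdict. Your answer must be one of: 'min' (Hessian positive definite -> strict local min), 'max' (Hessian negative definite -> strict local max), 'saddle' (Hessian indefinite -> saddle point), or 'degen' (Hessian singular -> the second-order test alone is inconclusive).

Compute the Hessian H = grad^2 f:
  H = [[-1, 0], [0, 3]]
Verify stationarity: grad f(x*) = H x* + g = (0, 0).
Eigenvalues of H: -1, 3.
Eigenvalues have mixed signs, so H is indefinite -> x* is a saddle point.

saddle


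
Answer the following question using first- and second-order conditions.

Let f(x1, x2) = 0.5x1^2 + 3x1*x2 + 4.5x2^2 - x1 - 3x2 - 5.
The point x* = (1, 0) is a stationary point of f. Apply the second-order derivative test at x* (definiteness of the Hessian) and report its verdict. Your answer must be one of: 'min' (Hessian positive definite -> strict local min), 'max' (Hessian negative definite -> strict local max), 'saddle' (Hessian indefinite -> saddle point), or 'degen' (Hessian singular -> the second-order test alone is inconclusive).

Compute the Hessian H = grad^2 f:
  H = [[1, 3], [3, 9]]
Verify stationarity: grad f(x*) = H x* + g = (0, 0).
Eigenvalues of H: 0, 10.
H has a zero eigenvalue (singular; positive semidefinite but not definite), so H is neither positive definite, negative definite, nor indefinite. The second-order test alone is inconclusive -> degen.
(Indeed, f is constant along the null direction of H through x*, so x* is not a strict local extremum.)

degen


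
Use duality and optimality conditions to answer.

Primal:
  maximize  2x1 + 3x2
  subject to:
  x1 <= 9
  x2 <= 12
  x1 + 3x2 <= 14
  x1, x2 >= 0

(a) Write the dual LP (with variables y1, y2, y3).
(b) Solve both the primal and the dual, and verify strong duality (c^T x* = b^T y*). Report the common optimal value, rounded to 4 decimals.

The standard primal-dual pair for 'max c^T x s.t. A x <= b, x >= 0' is:
  Dual:  min b^T y  s.t.  A^T y >= c,  y >= 0.

So the dual LP is:
  minimize  9y1 + 12y2 + 14y3
  subject to:
    y1 + y3 >= 2
    y2 + 3y3 >= 3
    y1, y2, y3 >= 0

Solving the primal: x* = (9, 1.6667).
  primal value c^T x* = 23.
Solving the dual: y* = (1, 0, 1).
  dual value b^T y* = 23.
Strong duality: c^T x* = b^T y*. Confirmed.

23


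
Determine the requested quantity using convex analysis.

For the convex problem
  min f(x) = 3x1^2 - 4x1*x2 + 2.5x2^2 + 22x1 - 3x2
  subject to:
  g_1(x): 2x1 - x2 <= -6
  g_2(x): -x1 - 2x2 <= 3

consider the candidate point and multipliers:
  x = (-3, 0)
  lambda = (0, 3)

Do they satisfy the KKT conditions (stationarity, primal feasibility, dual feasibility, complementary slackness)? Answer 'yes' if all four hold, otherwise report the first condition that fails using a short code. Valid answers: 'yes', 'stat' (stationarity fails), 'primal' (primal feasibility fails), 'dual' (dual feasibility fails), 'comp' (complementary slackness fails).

Gradient of f: grad f(x) = Q x + c = (4, 9)
Constraint values g_i(x) = a_i^T x - b_i:
  g_1((-3, 0)) = 0
  g_2((-3, 0)) = 0
Stationarity residual: grad f(x) + sum_i lambda_i a_i = (1, 3)
  -> stationarity FAILS
Primal feasibility (all g_i <= 0): OK
Dual feasibility (all lambda_i >= 0): OK
Complementary slackness (lambda_i * g_i(x) = 0 for all i): OK

Verdict: the first failing condition is stationarity -> stat.

stat


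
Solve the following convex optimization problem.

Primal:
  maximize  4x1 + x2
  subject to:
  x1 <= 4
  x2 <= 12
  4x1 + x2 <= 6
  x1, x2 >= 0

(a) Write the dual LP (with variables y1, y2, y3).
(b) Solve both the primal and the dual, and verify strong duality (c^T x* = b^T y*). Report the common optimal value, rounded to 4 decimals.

The standard primal-dual pair for 'max c^T x s.t. A x <= b, x >= 0' is:
  Dual:  min b^T y  s.t.  A^T y >= c,  y >= 0.

So the dual LP is:
  minimize  4y1 + 12y2 + 6y3
  subject to:
    y1 + 4y3 >= 4
    y2 + y3 >= 1
    y1, y2, y3 >= 0

Solving the primal: x* = (1.5, 0).
  primal value c^T x* = 6.
Solving the dual: y* = (0, 0, 1).
  dual value b^T y* = 6.
Strong duality: c^T x* = b^T y*. Confirmed.

6


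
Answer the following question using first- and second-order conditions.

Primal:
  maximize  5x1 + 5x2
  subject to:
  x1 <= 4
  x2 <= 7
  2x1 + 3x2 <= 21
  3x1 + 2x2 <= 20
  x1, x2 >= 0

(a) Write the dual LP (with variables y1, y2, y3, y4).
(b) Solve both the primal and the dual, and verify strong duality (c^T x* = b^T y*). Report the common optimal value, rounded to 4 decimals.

The standard primal-dual pair for 'max c^T x s.t. A x <= b, x >= 0' is:
  Dual:  min b^T y  s.t.  A^T y >= c,  y >= 0.

So the dual LP is:
  minimize  4y1 + 7y2 + 21y3 + 20y4
  subject to:
    y1 + 2y3 + 3y4 >= 5
    y2 + 3y3 + 2y4 >= 5
    y1, y2, y3, y4 >= 0

Solving the primal: x* = (3.6, 4.6).
  primal value c^T x* = 41.
Solving the dual: y* = (0, 0, 1, 1).
  dual value b^T y* = 41.
Strong duality: c^T x* = b^T y*. Confirmed.

41


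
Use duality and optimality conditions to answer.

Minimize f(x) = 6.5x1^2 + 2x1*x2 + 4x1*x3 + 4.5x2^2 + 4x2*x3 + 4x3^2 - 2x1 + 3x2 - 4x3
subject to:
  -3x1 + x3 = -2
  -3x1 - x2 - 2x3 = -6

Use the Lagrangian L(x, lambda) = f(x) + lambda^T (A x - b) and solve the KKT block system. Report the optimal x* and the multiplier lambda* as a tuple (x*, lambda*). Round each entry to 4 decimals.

Form the Lagrangian:
  L(x, lambda) = (1/2) x^T Q x + c^T x + lambda^T (A x - b)
Stationarity (grad_x L = 0): Q x + c + A^T lambda = 0.
Primal feasibility: A x = b.

This gives the KKT block system:
  [ Q   A^T ] [ x     ]   [-c ]
  [ A    0  ] [ lambda ] = [ b ]

Solving the linear system:
  x*      = (1.186, -0.6741, 1.558)
  lambda* = (0.5631, 5.5375)
  f(x*)   = 11.8626

x* = (1.186, -0.6741, 1.558), lambda* = (0.5631, 5.5375)


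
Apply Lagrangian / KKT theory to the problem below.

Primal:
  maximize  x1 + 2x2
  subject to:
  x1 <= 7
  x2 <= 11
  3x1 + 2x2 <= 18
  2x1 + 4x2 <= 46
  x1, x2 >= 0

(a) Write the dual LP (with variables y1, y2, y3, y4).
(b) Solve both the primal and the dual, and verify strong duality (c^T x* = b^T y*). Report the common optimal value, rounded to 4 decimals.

The standard primal-dual pair for 'max c^T x s.t. A x <= b, x >= 0' is:
  Dual:  min b^T y  s.t.  A^T y >= c,  y >= 0.

So the dual LP is:
  minimize  7y1 + 11y2 + 18y3 + 46y4
  subject to:
    y1 + 3y3 + 2y4 >= 1
    y2 + 2y3 + 4y4 >= 2
    y1, y2, y3, y4 >= 0

Solving the primal: x* = (0, 9).
  primal value c^T x* = 18.
Solving the dual: y* = (0, 0, 1, 0).
  dual value b^T y* = 18.
Strong duality: c^T x* = b^T y*. Confirmed.

18


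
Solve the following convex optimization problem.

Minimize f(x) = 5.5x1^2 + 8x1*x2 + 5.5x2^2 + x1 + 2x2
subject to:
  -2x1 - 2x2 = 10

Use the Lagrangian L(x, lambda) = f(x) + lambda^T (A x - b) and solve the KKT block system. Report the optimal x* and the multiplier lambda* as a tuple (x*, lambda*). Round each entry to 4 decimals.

Form the Lagrangian:
  L(x, lambda) = (1/2) x^T Q x + c^T x + lambda^T (A x - b)
Stationarity (grad_x L = 0): Q x + c + A^T lambda = 0.
Primal feasibility: A x = b.

This gives the KKT block system:
  [ Q   A^T ] [ x     ]   [-c ]
  [ A    0  ] [ lambda ] = [ b ]

Solving the linear system:
  x*      = (-2.3333, -2.6667)
  lambda* = (-23)
  f(x*)   = 111.1667

x* = (-2.3333, -2.6667), lambda* = (-23)


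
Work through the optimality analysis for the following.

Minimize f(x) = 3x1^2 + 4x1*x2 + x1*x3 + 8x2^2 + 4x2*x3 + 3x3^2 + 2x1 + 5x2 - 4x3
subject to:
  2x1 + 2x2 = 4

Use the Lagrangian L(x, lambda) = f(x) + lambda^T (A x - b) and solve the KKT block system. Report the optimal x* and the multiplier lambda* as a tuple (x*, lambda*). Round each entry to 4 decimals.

Form the Lagrangian:
  L(x, lambda) = (1/2) x^T Q x + c^T x + lambda^T (A x - b)
Stationarity (grad_x L = 0): Q x + c + A^T lambda = 0.
Primal feasibility: A x = b.

This gives the KKT block system:
  [ Q   A^T ] [ x     ]   [-c ]
  [ A    0  ] [ lambda ] = [ b ]

Solving the linear system:
  x*      = (2, 0, 0.3333)
  lambda* = (-7.1667)
  f(x*)   = 15.6667

x* = (2, 0, 0.3333), lambda* = (-7.1667)


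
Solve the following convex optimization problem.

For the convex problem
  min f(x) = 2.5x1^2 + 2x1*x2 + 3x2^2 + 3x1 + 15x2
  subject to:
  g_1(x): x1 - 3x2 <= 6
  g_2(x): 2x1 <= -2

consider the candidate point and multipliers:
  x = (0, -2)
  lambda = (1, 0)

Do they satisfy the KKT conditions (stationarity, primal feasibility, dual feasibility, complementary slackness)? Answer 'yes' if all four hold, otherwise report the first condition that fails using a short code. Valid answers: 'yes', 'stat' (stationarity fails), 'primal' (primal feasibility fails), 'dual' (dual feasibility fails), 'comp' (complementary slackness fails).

Gradient of f: grad f(x) = Q x + c = (-1, 3)
Constraint values g_i(x) = a_i^T x - b_i:
  g_1((0, -2)) = 0
  g_2((0, -2)) = 2
Stationarity residual: grad f(x) + sum_i lambda_i a_i = (0, 0)
  -> stationarity OK
Primal feasibility (all g_i <= 0): FAILS
Dual feasibility (all lambda_i >= 0): OK
Complementary slackness (lambda_i * g_i(x) = 0 for all i): OK

Verdict: the first failing condition is primal_feasibility -> primal.

primal


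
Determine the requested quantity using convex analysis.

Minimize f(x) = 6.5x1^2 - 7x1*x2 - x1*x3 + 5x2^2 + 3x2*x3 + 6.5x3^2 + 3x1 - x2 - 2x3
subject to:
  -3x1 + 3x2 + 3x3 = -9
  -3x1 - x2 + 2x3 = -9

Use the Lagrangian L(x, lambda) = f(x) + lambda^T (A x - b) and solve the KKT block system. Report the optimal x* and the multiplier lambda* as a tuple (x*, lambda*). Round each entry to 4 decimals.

Form the Lagrangian:
  L(x, lambda) = (1/2) x^T Q x + c^T x + lambda^T (A x - b)
Stationarity (grad_x L = 0): Q x + c + A^T lambda = 0.
Primal feasibility: A x = b.

This gives the KKT block system:
  [ Q   A^T ] [ x     ]   [-c ]
  [ A    0  ] [ lambda ] = [ b ]

Solving the linear system:
  x*      = (1.8328, 0.3891, -1.5562)
  lambda* = (5.7903, 2.7629)
  f(x*)   = 42.6003

x* = (1.8328, 0.3891, -1.5562), lambda* = (5.7903, 2.7629)


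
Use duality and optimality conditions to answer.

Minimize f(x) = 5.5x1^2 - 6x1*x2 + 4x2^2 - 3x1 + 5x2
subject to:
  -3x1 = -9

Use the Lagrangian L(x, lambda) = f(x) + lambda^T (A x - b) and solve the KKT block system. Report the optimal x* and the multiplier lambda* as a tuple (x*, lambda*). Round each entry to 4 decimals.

Form the Lagrangian:
  L(x, lambda) = (1/2) x^T Q x + c^T x + lambda^T (A x - b)
Stationarity (grad_x L = 0): Q x + c + A^T lambda = 0.
Primal feasibility: A x = b.

This gives the KKT block system:
  [ Q   A^T ] [ x     ]   [-c ]
  [ A    0  ] [ lambda ] = [ b ]

Solving the linear system:
  x*      = (3, 1.625)
  lambda* = (6.75)
  f(x*)   = 29.9375

x* = (3, 1.625), lambda* = (6.75)


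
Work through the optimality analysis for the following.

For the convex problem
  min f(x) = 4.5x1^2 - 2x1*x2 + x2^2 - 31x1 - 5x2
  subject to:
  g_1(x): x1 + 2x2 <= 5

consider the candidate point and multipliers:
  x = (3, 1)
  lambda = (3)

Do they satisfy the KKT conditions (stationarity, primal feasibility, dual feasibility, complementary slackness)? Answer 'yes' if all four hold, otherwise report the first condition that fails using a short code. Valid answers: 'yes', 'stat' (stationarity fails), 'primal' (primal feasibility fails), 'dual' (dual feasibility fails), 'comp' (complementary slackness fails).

Gradient of f: grad f(x) = Q x + c = (-6, -9)
Constraint values g_i(x) = a_i^T x - b_i:
  g_1((3, 1)) = 0
Stationarity residual: grad f(x) + sum_i lambda_i a_i = (-3, -3)
  -> stationarity FAILS
Primal feasibility (all g_i <= 0): OK
Dual feasibility (all lambda_i >= 0): OK
Complementary slackness (lambda_i * g_i(x) = 0 for all i): OK

Verdict: the first failing condition is stationarity -> stat.

stat


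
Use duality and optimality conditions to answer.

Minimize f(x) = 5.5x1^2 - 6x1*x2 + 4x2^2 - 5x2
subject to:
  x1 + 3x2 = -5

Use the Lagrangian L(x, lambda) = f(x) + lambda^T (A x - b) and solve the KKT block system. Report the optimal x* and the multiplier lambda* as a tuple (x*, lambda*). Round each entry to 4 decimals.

Form the Lagrangian:
  L(x, lambda) = (1/2) x^T Q x + c^T x + lambda^T (A x - b)
Stationarity (grad_x L = 0): Q x + c + A^T lambda = 0.
Primal feasibility: A x = b.

This gives the KKT block system:
  [ Q   A^T ] [ x     ]   [-c ]
  [ A    0  ] [ lambda ] = [ b ]

Solving the linear system:
  x*      = (-1.014, -1.3287)
  lambda* = (3.1818)
  f(x*)   = 11.2762

x* = (-1.014, -1.3287), lambda* = (3.1818)


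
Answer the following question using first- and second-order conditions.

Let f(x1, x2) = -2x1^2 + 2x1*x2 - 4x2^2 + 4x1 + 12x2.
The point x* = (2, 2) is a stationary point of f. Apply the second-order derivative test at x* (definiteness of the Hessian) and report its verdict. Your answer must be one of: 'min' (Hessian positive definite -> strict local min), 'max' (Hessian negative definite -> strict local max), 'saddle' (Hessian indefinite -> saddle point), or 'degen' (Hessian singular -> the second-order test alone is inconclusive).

Compute the Hessian H = grad^2 f:
  H = [[-4, 2], [2, -8]]
Verify stationarity: grad f(x*) = H x* + g = (0, 0).
Eigenvalues of H: -8.8284, -3.1716.
Both eigenvalues < 0, so H is negative definite -> x* is a strict local max.

max


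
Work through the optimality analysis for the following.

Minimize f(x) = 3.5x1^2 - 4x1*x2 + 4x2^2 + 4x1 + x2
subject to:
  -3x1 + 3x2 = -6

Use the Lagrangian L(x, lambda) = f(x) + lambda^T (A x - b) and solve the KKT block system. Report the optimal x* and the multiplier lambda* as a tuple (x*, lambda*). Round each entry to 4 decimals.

Form the Lagrangian:
  L(x, lambda) = (1/2) x^T Q x + c^T x + lambda^T (A x - b)
Stationarity (grad_x L = 0): Q x + c + A^T lambda = 0.
Primal feasibility: A x = b.

This gives the KKT block system:
  [ Q   A^T ] [ x     ]   [-c ]
  [ A    0  ] [ lambda ] = [ b ]

Solving the linear system:
  x*      = (0.4286, -1.5714)
  lambda* = (4.4286)
  f(x*)   = 13.3571

x* = (0.4286, -1.5714), lambda* = (4.4286)
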